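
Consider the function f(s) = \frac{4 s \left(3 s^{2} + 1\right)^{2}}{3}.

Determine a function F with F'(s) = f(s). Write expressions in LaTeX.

An antiderivative is F(s) = - \frac{2 \left(- 3 s^{2} - 1\right)^{3}}{27}.

The substitution u = - 2 s^{2} - \frac{2}{3} works: f is exactly (dF/du)*(du/ds) for that inner function.
Check: d/ds[- \frac{2 \left(- 3 s^{2} - 1\right)^{3}}{27}] = 12 s^{5} + 8 s^{3} + \frac{4 s}{3}, which equals f(s).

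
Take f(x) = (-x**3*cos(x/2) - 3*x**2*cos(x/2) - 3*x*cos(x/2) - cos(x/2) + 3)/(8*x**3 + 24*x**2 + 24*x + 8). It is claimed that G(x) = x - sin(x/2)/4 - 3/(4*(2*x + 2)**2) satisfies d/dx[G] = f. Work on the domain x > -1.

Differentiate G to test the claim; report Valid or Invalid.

Invalid: d/dx[G] - f = 1, which is not 0.

d/dx[G] = (-x**3*cos(x/2) + 8*x**3 - 3*x**2*cos(x/2) + 24*x**2 - 3*x*cos(x/2) + 24*x - cos(x/2) + 11)/(8*x**3 + 24*x**2 + 24*x + 8)
d/dx[G] - f(x) = 1 != 0.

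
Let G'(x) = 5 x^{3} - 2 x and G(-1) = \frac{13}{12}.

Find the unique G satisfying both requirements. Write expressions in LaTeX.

The integrand splits into summands that can be handled one at a time.
A general antiderivative is \frac{5 x^{4}}{4} - x^{2} + \frac{1}{3} + C.
The condition gives C = \frac{13}{12} - (\frac{7}{12}) = \frac{1}{2}.
So G(x) = \frac{15 x^{4} - 12 x^{2} + 10}{12}.
Check: d/dx[\frac{15 x^{4} - 12 x^{2} + 10}{12}] = 5 x^{3} - 2 x = G'(x).

G(x) = \frac{15 x^{4} - 12 x^{2} + 10}{12}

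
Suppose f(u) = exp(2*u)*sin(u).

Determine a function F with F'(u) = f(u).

Since d/du undoes antidifferentiation here, F'(u) = f(u) is required of F(u).
Check: d/du[2*exp(2*u)*sin(u)/5 - exp(2*u)*cos(u)/5] = exp(2*u)*sin(u) = f(u).

An antiderivative is F(u) = 2*exp(2*u)*sin(u)/5 - exp(2*u)*cos(u)/5.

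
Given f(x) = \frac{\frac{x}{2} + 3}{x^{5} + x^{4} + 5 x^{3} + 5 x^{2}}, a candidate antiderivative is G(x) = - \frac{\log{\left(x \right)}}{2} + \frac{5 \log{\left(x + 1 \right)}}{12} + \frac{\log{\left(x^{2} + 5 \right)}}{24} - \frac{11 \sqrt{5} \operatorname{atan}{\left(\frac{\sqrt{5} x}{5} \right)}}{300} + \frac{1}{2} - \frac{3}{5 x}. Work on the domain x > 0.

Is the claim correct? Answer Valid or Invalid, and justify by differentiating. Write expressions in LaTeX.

Valid - differentiating G returns exactly f.

d/dx[G] = \frac{x + 6}{2 x^{5} + 2 x^{4} + 10 x^{3} + 10 x^{2}}
This equals f(x) exactly, so the claim holds.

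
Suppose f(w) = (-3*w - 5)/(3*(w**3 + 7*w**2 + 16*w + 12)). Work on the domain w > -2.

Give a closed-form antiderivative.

The denominator factors as 3*(w + 2)**2*(w + 3); partial fractions split f into directly integrable pieces: 4/(3*(w + 3)) - 4/(3*(w + 2)) + 1/(3*(w + 2)**2).
Check: d/dw[(-4*w*log(w + 2) + 4*w*log(w + 3) - 8*log(w + 2) + 8*log(w + 3) - 1)/(3*w + 6)] = (-3*w - 5)/(3*w**3 + 21*w**2 + 48*w + 36), which equals f(w).

An antiderivative is F(w) = (-4*w*log(w + 2) + 4*w*log(w + 3) - 8*log(w + 2) + 8*log(w + 3) - 1)/(3*w + 6).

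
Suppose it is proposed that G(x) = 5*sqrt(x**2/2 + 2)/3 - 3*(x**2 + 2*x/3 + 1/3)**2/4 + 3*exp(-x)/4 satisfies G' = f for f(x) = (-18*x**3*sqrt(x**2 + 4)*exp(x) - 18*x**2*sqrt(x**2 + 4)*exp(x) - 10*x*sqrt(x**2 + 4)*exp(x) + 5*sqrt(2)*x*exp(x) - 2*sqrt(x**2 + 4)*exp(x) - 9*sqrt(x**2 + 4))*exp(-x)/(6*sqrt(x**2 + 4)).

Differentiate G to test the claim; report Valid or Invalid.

Invalid: d/dx[G] - f = 3*exp(-x)/4, which is not 0.

d/dx[G] = (-36*x**3*sqrt(x**2 + 4)*exp(x) - 36*x**2*sqrt(x**2 + 4)*exp(x) - 20*x*sqrt(x**2 + 4)*exp(x) + 10*sqrt(2)*x*exp(x) - 4*sqrt(x**2 + 4)*exp(x) - 9*sqrt(x**2 + 4))*exp(-x)/(12*sqrt(x**2 + 4))
d/dx[G] - f(x) = 3*exp(-x)/4 != 0.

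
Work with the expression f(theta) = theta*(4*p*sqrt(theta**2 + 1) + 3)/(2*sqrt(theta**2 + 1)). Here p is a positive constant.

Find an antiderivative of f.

An antiderivative is F(theta) = (2*p*theta**2 + 3*sqrt(theta**2 + 1))/2.

For F(theta) to be correct the identity F'(theta) - f(theta) = 0 must hold.
Check: d/dtheta[(2*p*theta**2 + 3*sqrt(theta**2 + 1))/2] = (4*p*theta*sqrt(theta**2 + 1) + 3*theta)/(2*sqrt(theta**2 + 1)), which equals f(theta).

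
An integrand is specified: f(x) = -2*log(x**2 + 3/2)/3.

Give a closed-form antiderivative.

An antiderivative is F(x) = -2*x*log(x**2 + 3/2)/3 + 4*x/3 - 2*sqrt(6)*atan(sqrt(6)*x/3)/3.

Since d/dx undoes antidifferentiation here, F'(x) = f(x) is required of F(x).
Check: d/dx[-2*x*log(x**2 + 3/2)/3 + 4*x/3 - 2*sqrt(6)*atan(sqrt(6)*x/3)/3] = -2*log(x**2 + 3/2)/3 = f(x).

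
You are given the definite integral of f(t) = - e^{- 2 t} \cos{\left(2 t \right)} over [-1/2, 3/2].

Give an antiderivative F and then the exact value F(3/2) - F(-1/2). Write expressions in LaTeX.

Recover f(t) by differentiating a candidate F(t); any mismatch rules it out.
F(t) = - \frac{e^{- 2 t} \sin{\left(2 t \right)}}{4} + \frac{e^{- 2 t} \cos{\left(2 t \right)}}{4} is an antiderivative of f.
Check: d/dt[- \frac{e^{- 2 t} \sin{\left(2 t \right)}}{4} + \frac{e^{- 2 t} \cos{\left(2 t \right)}}{4}] = - e^{- 2 t} \cos{\left(2 t \right)} = f(t).
F(3/2) = \frac{\cos{\left(3 \right)}}{4 e^{3}} - \frac{\sin{\left(3 \right)}}{4 e^{3}}; F(-1/2) = \frac{e \cos{\left(1 \right)}}{4} + \frac{e \sin{\left(1 \right)}}{4}.
Integral = F(3/2) - F(-1/2) = - \frac{e \sin{\left(1 \right)}}{4} - \frac{e \cos{\left(1 \right)}}{4} + \frac{\cos{\left(3 \right)}}{4 e^{3}} - \frac{\sin{\left(3 \right)}}{4 e^{3}}.

Antiderivative: F(t) = - \frac{e^{- 2 t} \sin{\left(2 t \right)}}{4} + \frac{e^{- 2 t} \cos{\left(2 t \right)}}{4}; value = - \frac{e \sin{\left(1 \right)}}{4} - \frac{e \cos{\left(1 \right)}}{4} + \frac{\cos{\left(3 \right)}}{4 e^{3}} - \frac{\sin{\left(3 \right)}}{4 e^{3}}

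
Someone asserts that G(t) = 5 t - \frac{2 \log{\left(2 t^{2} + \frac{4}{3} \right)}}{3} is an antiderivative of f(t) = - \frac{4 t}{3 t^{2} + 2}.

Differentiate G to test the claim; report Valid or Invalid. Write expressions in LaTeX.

Invalid: d/dt[G] - f = 5, which is not 0.

d/dt[G] = \frac{15 t^{2} - 4 t + 10}{3 t^{2} + 2}
d/dt[G] - f(t) = 5 != 0.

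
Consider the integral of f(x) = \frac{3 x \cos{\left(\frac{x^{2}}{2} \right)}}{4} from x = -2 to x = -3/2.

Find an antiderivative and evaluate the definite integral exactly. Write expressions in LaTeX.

Antiderivative: F(x) = \frac{3 \sin{\left(\frac{x^{2}}{2} \right)}}{4}; value = - \frac{3 \sin{\left(2 \right)}}{4} + \frac{3 \sin{\left(\frac{9}{8} \right)}}{4}

The substitution u = \frac{x^{2}}{2} works: f is exactly (dF/du)*(du/dx) for that inner function.
F(x) = \frac{3 \sin{\left(\frac{x^{2}}{2} \right)}}{4} is an antiderivative of f.
Check: d/dx[\frac{3 \sin{\left(\frac{x^{2}}{2} \right)}}{4}] = \frac{3 x \cos{\left(\frac{x^{2}}{2} \right)}}{4} = f(x).
F(-3/2) = \frac{3 \sin{\left(\frac{9}{8} \right)}}{4}; F(-2) = \frac{3 \sin{\left(2 \right)}}{4}.
Integral = F(-3/2) - F(-2) = - \frac{3 \sin{\left(2 \right)}}{4} + \frac{3 \sin{\left(\frac{9}{8} \right)}}{4}.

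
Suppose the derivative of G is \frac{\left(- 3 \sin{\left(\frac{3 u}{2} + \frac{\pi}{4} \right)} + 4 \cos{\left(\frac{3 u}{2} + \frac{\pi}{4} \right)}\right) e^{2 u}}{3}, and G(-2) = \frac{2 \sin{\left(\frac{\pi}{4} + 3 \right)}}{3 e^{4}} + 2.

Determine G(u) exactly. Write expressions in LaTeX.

G(u) = \frac{2 \left(e^{2 u} \cos{\left(\frac{3 u}{2} + \frac{\pi}{4} \right)} + 3\right)}{3}

G'(u) has the shape v'r + vr' for v = \frac{2 \cos{\left(\frac{3 u}{2} + \frac{\pi}{4} \right)}}{3} and r = e^{2 u} — it is the derivative of the product v*r.
A general antiderivative is \frac{2 e^{2 u} \cos{\left(\frac{3 u}{2} + \frac{\pi}{4} \right)}}{3} + C.
The condition gives C = \frac{2 \sin{\left(\frac{\pi}{4} + 3 \right)}}{3 e^{4}} + 2 - (\frac{2 \sin{\left(\frac{\pi}{4} + 3 \right)}}{3 e^{4}}) = 2.
So G(u) = \frac{2 \left(e^{2 u} \cos{\left(\frac{3 u}{2} + \frac{\pi}{4} \right)} + 3\right)}{3}.
Check: d/du[\frac{2 \left(e^{2 u} \cos{\left(\frac{3 u}{2} + \frac{\pi}{4} \right)} + 3\right)}{3}] = - e^{2 u} \sin{\left(\frac{3 u}{2} + \frac{\pi}{4} \right)} + \frac{4 e^{2 u} \cos{\left(\frac{3 u}{2} + \frac{\pi}{4} \right)}}{3}, which equals G'(u).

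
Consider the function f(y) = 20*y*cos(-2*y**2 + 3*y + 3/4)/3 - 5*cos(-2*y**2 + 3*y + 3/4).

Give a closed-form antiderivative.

An antiderivative is F(y) = -5*sin(-2*y**2 + 3*y + 3/4)/3.

The substitution u = -2*y**2 + 3*y + 3/4 works: f is exactly (dF/du)*(du/dy) for that inner function.
Check: d/dy[-5*sin(-2*y**2 + 3*y + 3/4)/3] = 20*y*cos(-2*y**2 + 3*y + 3/4)/3 - 5*cos(-2*y**2 + 3*y + 3/4) = f(y).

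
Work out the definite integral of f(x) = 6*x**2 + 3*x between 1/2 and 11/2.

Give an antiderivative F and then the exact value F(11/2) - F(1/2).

The integrand splits into summands that can be handled one at a time.
F(x) = 2*x**3 + 3*x**2/2 is an antiderivative of f.
Check: d/dx[2*x**3 + 3*x**2/2] = 6*x**2 + 3*x = f(x).
F(11/2) = 3025/8; F(1/2) = 5/8.
Integral = F(11/2) - F(1/2) = 755/2.

Antiderivative: F(x) = 2*x**3 + 3*x**2/2; value = 755/2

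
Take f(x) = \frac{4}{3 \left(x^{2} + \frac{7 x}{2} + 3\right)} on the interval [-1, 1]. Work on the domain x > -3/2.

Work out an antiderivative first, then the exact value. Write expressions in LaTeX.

Antiderivative: F(x) = \frac{8 \log{\left(x + \frac{3}{2} \right)}}{3} - \frac{8 \log{\left(x + 2 \right)}}{3}; value = - \frac{8 \log{\left(3 \right)}}{3} + \frac{8 \log{\left(2 \right)}}{3} + \frac{8 \log{\left(\frac{5}{2} \right)}}{3}

Factor the denominator (3 \left(x + 2\right) \left(2 x + 3\right)) and decompose: f = \frac{16}{3 \left(2 x + 3\right)} - \frac{8}{3 \left(x + 2\right)}; each piece integrates to a log, atan, or power term.
F(x) = \frac{8 \log{\left(x + \frac{3}{2} \right)}}{3} - \frac{8 \log{\left(x + 2 \right)}}{3} is an antiderivative of f.
Check: d/dx[\frac{8 \log{\left(x + \frac{3}{2} \right)}}{3} - \frac{8 \log{\left(x + 2 \right)}}{3}] = \frac{8}{6 x^{2} + 21 x + 18}, which equals f(x).
F(1) = - \frac{8 \log{\left(3 \right)}}{3} + \frac{8 \log{\left(\frac{5}{2} \right)}}{3}; F(-1) = - \frac{8 \log{\left(2 \right)}}{3}.
Integral = F(1) - F(-1) = - \frac{8 \log{\left(3 \right)}}{3} + \frac{8 \log{\left(2 \right)}}{3} + \frac{8 \log{\left(\frac{5}{2} \right)}}{3}.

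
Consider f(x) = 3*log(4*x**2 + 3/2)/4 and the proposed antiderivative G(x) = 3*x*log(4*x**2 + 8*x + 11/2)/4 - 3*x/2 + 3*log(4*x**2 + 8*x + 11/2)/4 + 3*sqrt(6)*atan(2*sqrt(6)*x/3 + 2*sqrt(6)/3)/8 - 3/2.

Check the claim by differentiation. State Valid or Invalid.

Invalid: d/dx[G] - f = -3*log(4*x**2 + 3/2)/4 + 3*log(4*x**2 + 8*x + 11/2)/4, which is not 0.

d/dx[G] = 3*log(4*x**2 + 8*x + 11/2)/4
d/dx[G] - f(x) = -3*log(4*x**2 + 3/2)/4 + 3*log(4*x**2 + 8*x + 11/2)/4 != 0.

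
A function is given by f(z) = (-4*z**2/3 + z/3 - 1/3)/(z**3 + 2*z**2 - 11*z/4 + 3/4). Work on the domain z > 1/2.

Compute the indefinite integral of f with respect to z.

F(z) = -12*log(z - 1/2)/49 - 160*log(z + 3)/147 + 2/(14*z - 7) + C

Factor the denominator (3*(z + 3)*(2*z - 1)**2) and decompose: f = -24/(49*(2*z - 1)) - 4/(7*(2*z - 1)**2) - 160/(147*(z + 3)); each piece integrates to a log, atan, or power term.
Check: d/dz[-12*log(z - 1/2)/49 - 160*log(z + 3)/147 + 2/(14*z - 7)] = (-16*z**2 + 4*z - 4)/(12*z**3 + 24*z**2 - 33*z + 9), which equals f(z).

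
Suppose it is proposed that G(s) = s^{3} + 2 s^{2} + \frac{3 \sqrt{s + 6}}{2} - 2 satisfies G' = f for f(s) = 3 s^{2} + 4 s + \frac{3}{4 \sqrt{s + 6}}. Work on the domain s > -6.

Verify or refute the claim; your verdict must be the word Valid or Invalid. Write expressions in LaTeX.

d/ds[G] = \frac{12 s^{2} \sqrt{s + 6} + 16 s \sqrt{s + 6} + 3}{4 \sqrt{s + 6}}
This equals f(s) exactly, so the claim holds.

Valid - differentiating G returns exactly f.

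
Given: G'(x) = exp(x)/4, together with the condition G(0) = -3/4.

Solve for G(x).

A candidate passes only if d/dx[G] lands on the given G'(x) exactly.
A general antiderivative is exp(x)/4 + C.
The condition gives C = -3/4 - (1/4) = -1.
So G(x) = exp(x)/4 - 1.
Check: d/dx[exp(x)/4 - 1] = exp(x)/4 = G'(x).

G(x) = exp(x)/4 - 1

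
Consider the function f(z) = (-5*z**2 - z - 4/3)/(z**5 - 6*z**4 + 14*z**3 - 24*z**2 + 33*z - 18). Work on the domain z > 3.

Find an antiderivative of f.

Factor the denominator (3*(z - 3)*(z - 2)*(z - 1)*(z**2 + 3)) and decompose: f = -(13*z - 15)/(36*(z**2 + 3)) - 11/(12*(z - 1)) + 10/(3*(z - 2)) - 37/(18*(z - 3)); each piece integrates to a log, atan, or power term.
Check: d/dz[-37*log(z - 3)/18 + 10*log(z - 2)/3 - 11*log(z - 1)/12 - 13*log(z**2 + 3)/72 + 5*sqrt(3)*atan(sqrt(3)*z/3)/36] = (-15*z**2 - 3*z - 4)/(3*z**5 - 18*z**4 + 42*z**3 - 72*z**2 + 99*z - 54), which equals f(z).

An antiderivative is F(z) = -37*log(z - 3)/18 + 10*log(z - 2)/3 - 11*log(z - 1)/12 - 13*log(z**2 + 3)/72 + 5*sqrt(3)*atan(sqrt(3)*z/3)/36.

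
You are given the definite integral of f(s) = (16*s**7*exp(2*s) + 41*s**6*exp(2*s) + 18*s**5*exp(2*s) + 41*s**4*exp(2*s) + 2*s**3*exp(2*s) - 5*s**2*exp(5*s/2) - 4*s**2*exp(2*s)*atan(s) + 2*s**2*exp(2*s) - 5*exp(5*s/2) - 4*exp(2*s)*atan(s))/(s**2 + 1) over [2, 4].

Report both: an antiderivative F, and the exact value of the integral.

Antiderivative: F(s) = (16*s**5 + s**4 - 4*exp(s/2) - 4*atan(s) + 2)*exp(2*s)/2; value = -2*exp(10) - 265*exp(4) - 2*exp(8)*atan(4) + 2*exp(4)*atan(2) + 2*exp(5) + 8321*exp(8)

f has the shape u'v + uv' for u = 8*s**5 + s**4/2 - 2*exp(s/2) - 2*atan(s) + 1 and v = exp(2*s) — it is the derivative of the product u*v.
F(s) = (16*s**5 + s**4 - 4*exp(s/2) - 4*atan(s) + 2)*exp(2*s)/2 is an antiderivative of f.
Check: d/ds[(16*s**5 + s**4 - 4*exp(s/2) - 4*atan(s) + 2)*exp(2*s)/2] = (16*s**7*exp(2*s) + 41*s**6*exp(2*s) + 18*s**5*exp(2*s) + 41*s**4*exp(2*s) + 2*s**3*exp(2*s) - 5*s**2*exp(5*s/2) - 4*s**2*exp(2*s)*atan(s) + 2*s**2*exp(2*s) - 5*exp(5*s/2) - 4*exp(2*s)*atan(s))/(s**2 + 1) = f(s).
F(4) = -2*exp(10) - 2*exp(8)*atan(4) + 8321*exp(8); F(2) = -2*exp(5) - 2*exp(4)*atan(2) + 265*exp(4).
Integral = F(4) - F(2) = -2*exp(10) - 265*exp(4) - 2*exp(8)*atan(4) + 2*exp(4)*atan(2) + 2*exp(5) + 8321*exp(8).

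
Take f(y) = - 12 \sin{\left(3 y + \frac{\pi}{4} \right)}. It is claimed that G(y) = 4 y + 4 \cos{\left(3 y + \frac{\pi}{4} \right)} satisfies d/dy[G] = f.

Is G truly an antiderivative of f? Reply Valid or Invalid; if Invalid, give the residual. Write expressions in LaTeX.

d/dy[G] = 4 - 12 \sin{\left(3 y + \frac{\pi}{4} \right)}
d/dy[G] - f(y) = 4 != 0.

Invalid: d/dy[G] - f = 4, which is not 0.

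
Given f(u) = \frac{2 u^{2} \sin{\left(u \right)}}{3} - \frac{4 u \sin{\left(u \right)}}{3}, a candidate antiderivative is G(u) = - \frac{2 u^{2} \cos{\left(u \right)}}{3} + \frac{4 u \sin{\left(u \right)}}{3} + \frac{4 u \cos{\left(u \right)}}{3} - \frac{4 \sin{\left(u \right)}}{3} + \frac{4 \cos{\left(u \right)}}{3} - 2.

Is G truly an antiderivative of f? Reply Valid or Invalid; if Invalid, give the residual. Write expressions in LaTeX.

Valid. The derivative of G reproduces f.

d/du[G] = \frac{2 u^{2} \sin{\left(u \right)}}{3} - \frac{4 u \sin{\left(u \right)}}{3}
This equals f(u) exactly, so the claim holds.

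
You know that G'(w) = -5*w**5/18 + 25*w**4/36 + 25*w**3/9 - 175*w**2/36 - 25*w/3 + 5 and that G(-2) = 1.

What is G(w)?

The substitution u = w**2/3 - w/3 - 2 works: G'(w) is exactly (dG/du)*(du/dw) for that inner function.
A general antiderivative is -5*(w**2/3 - w/3 - 2)**3/4 + C.
The condition gives C = 1 - (0) = 1.
So G(w) = (108 - 5*(w**2 - w - 6)**3)/108.
Check: d/dw[(108 - 5*(w**2 - w - 6)**3)/108] = -5*w**5/18 + 25*w**4/36 + 25*w**3/9 - 175*w**2/36 - 25*w/3 + 5 = G'(w).

G(w) = (108 - 5*(w**2 - w - 6)**3)/108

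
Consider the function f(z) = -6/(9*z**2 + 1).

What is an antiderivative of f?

Recover f(z) by differentiating a candidate F(z); any mismatch rules it out.
Check: d/dz[-2*atan(3*z)] = -6/(9*z**2 + 1) = f(z).

An antiderivative is F(z) = -2*atan(3*z).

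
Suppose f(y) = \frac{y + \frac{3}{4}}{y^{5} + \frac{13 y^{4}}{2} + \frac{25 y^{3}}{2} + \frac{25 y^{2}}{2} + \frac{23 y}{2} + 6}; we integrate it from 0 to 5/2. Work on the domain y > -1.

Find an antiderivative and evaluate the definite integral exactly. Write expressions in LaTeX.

Factor the denominator (2 \left(y + 1\right) \left(y + 4\right) \left(2 y + 3\right) \left(y^{2} + 1\right)) and decompose: f = - \frac{67 y - 81}{884 \left(y^{2} + 1\right)} + \frac{24}{65 \left(2 y + 3\right)} - \frac{13}{510 \left(y + 4\right)} - \frac{1}{12 \left(y + 1\right)}; each piece integrates to a log, atan, or power term.
F(y) = \frac{- 2210 \log{\left(y + 1 \right)} + 4896 \log{\left(y + \frac{3}{2} \right)} - 676 \log{\left(y + 4 \right)} - 1005 \log{\left(y^{2} + 1 \right)} + 2430 \operatorname{atan}{\left(y \right)}}{26520} is an antiderivative of f.
Check: d/dy[\frac{- 2210 \log{\left(y + 1 \right)} + 4896 \log{\left(y + \frac{3}{2} \right)} - 676 \log{\left(y + 4 \right)} - 1005 \log{\left(y^{2} + 1 \right)} + 2430 \operatorname{atan}{\left(y \right)}}{26520}] = \frac{4 y + 3}{4 y^{5} + 26 y^{4} + 50 y^{3} + 50 y^{2} + 46 y + 24}, which equals f(y).
F(5/2) = - \frac{\log{\left(\frac{7}{2} \right)}}{12} - \frac{67 \log{\left(\frac{29}{4} \right)}}{1768} - \frac{13 \log{\left(\frac{13}{2} \right)}}{510} + \frac{81 \operatorname{atan}{\left(\frac{5}{2} \right)}}{884} + \frac{12 \log{\left(4 \right)}}{65}; F(0) = - \frac{13 \log{\left(4 \right)}}{510} + \frac{12 \log{\left(\frac{3}{2} \right)}}{65}.
Integral = F(5/2) - F(0) = - \frac{\log{\left(\frac{7}{2} \right)}}{12} - \frac{67 \log{\left(\frac{29}{4} \right)}}{1768} - \frac{12 \log{\left(\frac{3}{2} \right)}}{65} - \frac{13 \log{\left(\frac{13}{2} \right)}}{510} + \frac{81 \operatorname{atan}{\left(\frac{5}{2} \right)}}{884} + \frac{1393 \log{\left(4 \right)}}{6630}.

Antiderivative: F(y) = \frac{- 2210 \log{\left(y + 1 \right)} + 4896 \log{\left(y + \frac{3}{2} \right)} - 676 \log{\left(y + 4 \right)} - 1005 \log{\left(y^{2} + 1 \right)} + 2430 \operatorname{atan}{\left(y \right)}}{26520}; value = - \frac{\log{\left(\frac{7}{2} \right)}}{12} - \frac{67 \log{\left(\frac{29}{4} \right)}}{1768} - \frac{12 \log{\left(\frac{3}{2} \right)}}{65} - \frac{13 \log{\left(\frac{13}{2} \right)}}{510} + \frac{81 \operatorname{atan}{\left(\frac{5}{2} \right)}}{884} + \frac{1393 \log{\left(4 \right)}}{6630}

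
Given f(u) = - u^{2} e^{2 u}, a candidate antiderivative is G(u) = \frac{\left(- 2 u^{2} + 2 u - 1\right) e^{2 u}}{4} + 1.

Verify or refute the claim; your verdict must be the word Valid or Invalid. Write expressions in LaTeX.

Valid. The derivative of G reproduces f.

d/du[G] = - u^{2} e^{2 u}
This equals f(u) exactly, so the claim holds.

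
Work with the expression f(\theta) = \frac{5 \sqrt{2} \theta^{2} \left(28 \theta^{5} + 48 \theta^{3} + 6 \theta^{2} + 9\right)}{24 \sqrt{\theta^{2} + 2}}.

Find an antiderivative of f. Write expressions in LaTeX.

An antiderivative is F(\theta) = \frac{5 \sqrt{2} \theta^{3} \sqrt{\theta^{2} + 2} \left(8 \theta^{3} + 3\right)}{48}.

For F(\theta) to be correct the identity F'(\theta) - f(\theta) = 0 must hold.
Check: d/d\theta[\frac{5 \sqrt{2} \theta^{3} \sqrt{\theta^{2} + 2} \left(8 \theta^{3} + 3\right)}{48}] = \frac{140 \sqrt{2} \theta^{7} + 240 \sqrt{2} \theta^{5} + 30 \sqrt{2} \theta^{4} + 45 \sqrt{2} \theta^{2}}{24 \sqrt{\theta^{2} + 2}}, which equals f(\theta).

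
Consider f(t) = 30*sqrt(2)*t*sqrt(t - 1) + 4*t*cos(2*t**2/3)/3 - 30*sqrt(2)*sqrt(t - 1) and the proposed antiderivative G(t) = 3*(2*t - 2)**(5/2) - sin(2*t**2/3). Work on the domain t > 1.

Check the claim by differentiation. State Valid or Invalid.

Invalid: d/dt[G] - f = -8*t*cos(2*t**2/3)/3, which is not 0.

d/dt[G] = 30*sqrt(2)*t*sqrt(t - 1) - 4*t*cos(2*t**2/3)/3 - 30*sqrt(2)*sqrt(t - 1)
d/dt[G] - f(t) = -8*t*cos(2*t**2/3)/3 != 0.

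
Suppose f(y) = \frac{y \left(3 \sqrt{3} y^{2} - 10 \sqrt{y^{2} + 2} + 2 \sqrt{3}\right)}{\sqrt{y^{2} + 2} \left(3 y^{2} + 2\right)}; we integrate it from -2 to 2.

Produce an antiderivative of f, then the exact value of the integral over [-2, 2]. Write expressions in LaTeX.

Antiderivative: F(y) = \sqrt{3 y^{2} + 6} - \frac{5 \log{\left(3 y^{2} + 2 \right)}}{3}; value = 0

Whatever form F(y) takes, F'(y) = f(y) is non-negotiable.
F(y) = \sqrt{3 y^{2} + 6} - \frac{5 \log{\left(3 y^{2} + 2 \right)}}{3} is an antiderivative of f.
Check: d/dy[\sqrt{3 y^{2} + 6} - \frac{5 \log{\left(3 y^{2} + 2 \right)}}{3}] = \frac{3 \sqrt{3} y^{3} - 10 y \sqrt{y^{2} + 2} + 2 \sqrt{3} y}{3 y^{2} \sqrt{y^{2} + 2} + 2 \sqrt{y^{2} + 2}}, which equals f(y).
F(2) = - \frac{5 \log{\left(14 \right)}}{3} + 3 \sqrt{2}; F(-2) = - \frac{5 \log{\left(14 \right)}}{3} + 3 \sqrt{2}.
Integral = F(2) - F(-2) = 0.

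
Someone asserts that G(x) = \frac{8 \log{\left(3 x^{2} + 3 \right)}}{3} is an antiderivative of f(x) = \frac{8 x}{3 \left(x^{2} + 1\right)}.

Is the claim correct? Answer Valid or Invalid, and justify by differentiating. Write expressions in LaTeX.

d/dx[G] = \frac{16 x}{3 x^{2} + 3}
d/dx[G] - f(x) = \frac{8 x}{3 x^{2} + 3} != 0.

Invalid: d/dx[G] - f = \frac{8 x}{3 x^{2} + 3}, which is not 0.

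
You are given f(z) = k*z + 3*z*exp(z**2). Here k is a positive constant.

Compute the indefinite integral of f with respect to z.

The integrand splits into summands that can be handled one at a time.
Check: d/dz[k*z**2/2 + 3*exp(z**2)/2] = k*z + 3*z*exp(z**2) = f(z).

F(z) = k*z**2/2 + 3*exp(z**2)/2 + C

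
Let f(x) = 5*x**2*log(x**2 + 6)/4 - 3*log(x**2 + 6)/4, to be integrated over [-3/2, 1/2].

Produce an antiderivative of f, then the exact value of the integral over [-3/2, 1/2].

Integrate term by term and add the pieces.
F(x) = (15*x**3*log(x**2 + 6) - 10*x**3 - 27*x*log(x**2 + 6) + 234*x - 234*sqrt(6)*atan(sqrt(6)*x/6))/36 is an antiderivative of f.
Check: d/dx[(15*x**3*log(x**2 + 6) - 10*x**3 - 27*x*log(x**2 + 6) + 234*x - 234*sqrt(6)*atan(sqrt(6)*x/6))/36] = 5*x**2*log(x**2 + 6)/4 - 3*log(x**2 + 6)/4 = f(x).
F(1/2) = -13*sqrt(6)*atan(sqrt(6)/12)/2 - 31*log(25/4)/96 + 463/144; F(-3/2) = -141/16 - 9*log(33/4)/32 + 13*sqrt(6)*atan(sqrt(6)/4)/2.
Integral = F(1/2) - F(-3/2) = -13*sqrt(6)*atan(sqrt(6)/4)/2 - 13*sqrt(6)*atan(sqrt(6)/12)/2 - 31*log(25/4)/96 + 9*log(33/4)/32 + 433/36.

Antiderivative: F(x) = (15*x**3*log(x**2 + 6) - 10*x**3 - 27*x*log(x**2 + 6) + 234*x - 234*sqrt(6)*atan(sqrt(6)*x/6))/36; value = -13*sqrt(6)*atan(sqrt(6)/4)/2 - 13*sqrt(6)*atan(sqrt(6)/12)/2 - 31*log(25/4)/96 + 9*log(33/4)/32 + 433/36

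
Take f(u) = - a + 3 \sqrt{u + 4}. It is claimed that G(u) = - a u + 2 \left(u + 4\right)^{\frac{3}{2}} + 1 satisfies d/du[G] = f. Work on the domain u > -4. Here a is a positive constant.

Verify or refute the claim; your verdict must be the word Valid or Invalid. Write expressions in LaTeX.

Valid: G'(u) = f(u).

d/du[G] = - a + 3 \sqrt{u + 4}
This equals f(u) exactly, so the claim holds.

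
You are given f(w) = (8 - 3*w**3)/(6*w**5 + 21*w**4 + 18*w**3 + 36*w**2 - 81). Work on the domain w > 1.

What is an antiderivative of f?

An antiderivative is F(w) = -(-63*log(w - 1) + 464*log(w + 3/2) - 623*log(w + 3) + 111*log(w**2 + 3) + 134*sqrt(3)*atan(sqrt(3)*w/3))/3024.

Factor the denominator (3*(w - 1)*(w + 3)*(2*w + 3)*(w**2 + 3)) and decompose: f = -(37*w + 67)/(504*(w**2 + 3)) - 58/(189*(2*w + 3)) + 89/(432*(w + 3)) + 1/(48*(w - 1)); each piece integrates to a log, atan, or power term.
Check: d/dw[-(-63*log(w - 1) + 464*log(w + 3/2) - 623*log(w + 3) + 111*log(w**2 + 3) + 134*sqrt(3)*atan(sqrt(3)*w/3))/3024] = (8 - 3*w**3)/(6*w**5 + 21*w**4 + 18*w**3 + 36*w**2 - 81) = f(w).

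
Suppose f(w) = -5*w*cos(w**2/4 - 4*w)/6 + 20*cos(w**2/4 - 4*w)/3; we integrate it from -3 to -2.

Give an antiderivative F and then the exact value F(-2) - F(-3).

Antiderivative: F(w) = -5*sin(w**2/4 - 4*w)/3; value = -5*sin(9)/3 + 5*sin(57/4)/3

The substitution u = w**2/4 - 4*w works: f is exactly (dF/du)*(du/dw) for that inner function.
F(w) = -5*sin(w**2/4 - 4*w)/3 is an antiderivative of f.
Check: d/dw[-5*sin(w**2/4 - 4*w)/3] = -5*w*cos(w**2/4 - 4*w)/6 + 20*cos(w**2/4 - 4*w)/3 = f(w).
F(-2) = -5*sin(9)/3; F(-3) = -5*sin(57/4)/3.
Integral = F(-2) - F(-3) = -5*sin(9)/3 + 5*sin(57/4)/3.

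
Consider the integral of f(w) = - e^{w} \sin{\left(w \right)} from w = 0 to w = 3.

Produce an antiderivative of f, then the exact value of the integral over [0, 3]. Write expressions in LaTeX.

Antiderivative: F(w) = \frac{\left(- \sin{\left(w \right)} + \cos{\left(w \right)}\right) e^{w}}{2}; value = \frac{e^{3} \cos{\left(3 \right)}}{2} - \frac{e^{3} \sin{\left(3 \right)}}{2} - \frac{1}{2}

Recover f(w) by differentiating a candidate F(w); any mismatch rules it out.
F(w) = \frac{\left(- \sin{\left(w \right)} + \cos{\left(w \right)}\right) e^{w}}{2} is an antiderivative of f.
Check: d/dw[\frac{\left(- \sin{\left(w \right)} + \cos{\left(w \right)}\right) e^{w}}{2}] = - e^{w} \sin{\left(w \right)} = f(w).
F(3) = \frac{e^{3} \cos{\left(3 \right)}}{2} - \frac{e^{3} \sin{\left(3 \right)}}{2}; F(0) = \frac{1}{2}.
Integral = F(3) - F(0) = \frac{e^{3} \cos{\left(3 \right)}}{2} - \frac{e^{3} \sin{\left(3 \right)}}{2} - \frac{1}{2}.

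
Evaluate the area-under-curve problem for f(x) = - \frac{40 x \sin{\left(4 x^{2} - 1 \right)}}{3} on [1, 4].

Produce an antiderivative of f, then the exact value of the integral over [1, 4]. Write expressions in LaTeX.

f matches the chain-rule pattern g'(h)*h' with inner function h(x) = 4 x^{2} - 1; substituting u = h(x) collapses the integral.
F(x) = \frac{5 \cos{\left(4 x^{2} - 1 \right)}}{3} is an antiderivative of f.
Check: d/dx[\frac{5 \cos{\left(4 x^{2} - 1 \right)}}{3}] = - \frac{40 x \sin{\left(4 x^{2} - 1 \right)}}{3} = f(x).
F(4) = \frac{5 \cos{\left(63 \right)}}{3}; F(1) = \frac{5 \cos{\left(3 \right)}}{3}.
Integral = F(4) - F(1) = \frac{5 \cos{\left(63 \right)}}{3} - \frac{5 \cos{\left(3 \right)}}{3}.

Antiderivative: F(x) = \frac{5 \cos{\left(4 x^{2} - 1 \right)}}{3}; value = \frac{5 \cos{\left(63 \right)}}{3} - \frac{5 \cos{\left(3 \right)}}{3}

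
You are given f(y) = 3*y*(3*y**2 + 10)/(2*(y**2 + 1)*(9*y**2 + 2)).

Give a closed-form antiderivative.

Whatever form F(y) takes, F'(y) = f(y) is non-negotiable.
Check: d/dy[(-3*log(y**2 + 1) + 4*log(3*y**2 + 2/3))/4] = (9*y**3 + 30*y)/(18*y**4 + 22*y**2 + 4), which equals f(y).

An antiderivative is F(y) = (-3*log(y**2 + 1) + 4*log(3*y**2 + 2/3))/4.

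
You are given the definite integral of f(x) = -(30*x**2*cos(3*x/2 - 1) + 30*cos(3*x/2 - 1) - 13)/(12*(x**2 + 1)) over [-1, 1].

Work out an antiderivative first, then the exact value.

Antiderivative: F(x) = -5*sin(3*x/2 - 1)/3 + 13*atan(x)/12; value = -5*sin(5/2)/3 - 5*sin(1/2)/3 + 13*pi/24

Any candidate F(x) must reproduce f(x) exactly when differentiated.
F(x) = -5*sin(3*x/2 - 1)/3 + 13*atan(x)/12 is an antiderivative of f.
Check: d/dx[-5*sin(3*x/2 - 1)/3 + 13*atan(x)/12] = (-30*x**2*cos(3*x/2 - 1) - 30*cos(3*x/2 - 1) + 13)/(12*x**2 + 12), which equals f(x).
F(1) = -5*sin(1/2)/3 + 13*pi/48; F(-1) = -13*pi/48 + 5*sin(5/2)/3.
Integral = F(1) - F(-1) = -5*sin(5/2)/3 - 5*sin(1/2)/3 + 13*pi/24.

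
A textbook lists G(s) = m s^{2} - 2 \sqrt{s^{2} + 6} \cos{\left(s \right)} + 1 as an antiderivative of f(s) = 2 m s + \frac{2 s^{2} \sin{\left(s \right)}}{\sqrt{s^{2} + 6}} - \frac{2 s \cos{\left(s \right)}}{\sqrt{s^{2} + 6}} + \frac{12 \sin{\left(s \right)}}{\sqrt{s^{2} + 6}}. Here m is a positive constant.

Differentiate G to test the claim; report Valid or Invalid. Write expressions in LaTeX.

Valid: G'(s) = f(s).

d/ds[G] = \frac{2 m s \sqrt{s^{2} + 6} + 2 s^{2} \sin{\left(s \right)} - 2 s \cos{\left(s \right)} + 12 \sin{\left(s \right)}}{\sqrt{s^{2} + 6}}
This equals f(s) exactly, so the claim holds.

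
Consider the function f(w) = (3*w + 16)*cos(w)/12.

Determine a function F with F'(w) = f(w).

Check any antiderivative F(w) by computing F'(w) and comparing it with f(w).
Check: d/dw[w*sin(w)/4 + 4*sin(w)/3 + cos(w)/4] = w*cos(w)/4 + 4*cos(w)/3, which equals f(w).

An antiderivative is F(w) = w*sin(w)/4 + 4*sin(w)/3 + cos(w)/4.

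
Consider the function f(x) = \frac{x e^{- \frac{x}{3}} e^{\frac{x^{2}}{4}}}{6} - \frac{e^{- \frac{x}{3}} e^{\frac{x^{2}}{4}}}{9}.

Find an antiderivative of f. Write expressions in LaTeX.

The substitution u = \frac{x^{2}}{4} - \frac{x}{3} works: f is exactly (dF/du)*(du/dx) for that inner function.
Check: d/dx[\frac{e^{- \frac{x}{3}} e^{\frac{x^{2}}{4}}}{3}] = \frac{\left(3 x e^{\frac{x^{2}}{4}} - 2 e^{\frac{x^{2}}{4}}\right) e^{- \frac{x}{3}}}{18}, which equals f(x).

An antiderivative is F(x) = \frac{e^{- \frac{x}{3}} e^{\frac{x^{2}}{4}}}{3}.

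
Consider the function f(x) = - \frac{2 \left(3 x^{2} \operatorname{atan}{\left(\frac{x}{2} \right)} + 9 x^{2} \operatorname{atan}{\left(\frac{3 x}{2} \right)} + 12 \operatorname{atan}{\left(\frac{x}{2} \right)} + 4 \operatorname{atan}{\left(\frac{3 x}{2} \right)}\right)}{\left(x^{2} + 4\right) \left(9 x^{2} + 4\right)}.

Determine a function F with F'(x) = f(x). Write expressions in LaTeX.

f has the shape u'v + uv' for u = - \operatorname{atan}{\left(\frac{x}{2} \right)} and v = \operatorname{atan}{\left(\frac{3 x}{2} \right)} — it is the derivative of the product u*v.
Check: d/dx[- \operatorname{atan}{\left(\frac{x}{2} \right)} \operatorname{atan}{\left(\frac{3 x}{2} \right)}] = \frac{- 6 x^{2} \operatorname{atan}{\left(\frac{x}{2} \right)} - 18 x^{2} \operatorname{atan}{\left(\frac{3 x}{2} \right)} - 24 \operatorname{atan}{\left(\frac{x}{2} \right)} - 8 \operatorname{atan}{\left(\frac{3 x}{2} \right)}}{9 x^{4} + 40 x^{2} + 16}, which equals f(x).

An antiderivative is F(x) = - \operatorname{atan}{\left(\frac{x}{2} \right)} \operatorname{atan}{\left(\frac{3 x}{2} \right)}.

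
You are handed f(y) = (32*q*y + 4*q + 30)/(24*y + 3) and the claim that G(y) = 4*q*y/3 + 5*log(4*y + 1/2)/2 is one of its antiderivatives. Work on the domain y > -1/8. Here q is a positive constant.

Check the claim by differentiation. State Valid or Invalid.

d/dy[G] = (32*q*y + 4*q + 60)/(24*y + 3)
d/dy[G] - f(y) = 10/(8*y + 1) != 0.

Invalid: d/dy[G] - f = 10/(8*y + 1), which is not 0.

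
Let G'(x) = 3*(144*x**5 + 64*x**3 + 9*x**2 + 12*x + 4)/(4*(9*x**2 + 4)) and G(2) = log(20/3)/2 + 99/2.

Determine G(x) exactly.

G(x) = (12*x**4 + 3*x + 2*log(3*x**2/2 + 2/3))/4

A first test for any G(x): its x-derivative must equal the given G'(x).
A general antiderivative is 3*x**4 + 3*x/4 + log(3*x**2/2 + 2/3)/2 + C.
The condition gives C = log(20/3)/2 + 99/2 - (log(20/3)/2 + 99/2) = 0.
So G(x) = (12*x**4 + 3*x + 2*log(3*x**2/2 + 2/3))/4.
Check: d/dx[(12*x**4 + 3*x + 2*log(3*x**2/2 + 2/3))/4] = (432*x**5 + 192*x**3 + 27*x**2 + 36*x + 12)/(36*x**2 + 16), which equals G'(x).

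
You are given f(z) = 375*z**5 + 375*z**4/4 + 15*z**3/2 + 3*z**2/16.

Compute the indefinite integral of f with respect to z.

F(z) = -(-5*z**2 - z/2)**3/2 + C

The substitution u = -5*z**2 - z/2 works: f is exactly (dF/du)*(du/dz) for that inner function.
Check: d/dz[-(-5*z**2 - z/2)**3/2] = 375*z**5 + 375*z**4/4 + 15*z**3/2 + 3*z**2/16 = f(z).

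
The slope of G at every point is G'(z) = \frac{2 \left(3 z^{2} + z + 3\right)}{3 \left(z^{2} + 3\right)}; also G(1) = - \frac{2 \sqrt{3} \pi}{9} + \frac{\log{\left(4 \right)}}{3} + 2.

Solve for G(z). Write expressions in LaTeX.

A first test for any G(z): its z-derivative must equal the given G'(z).
A general antiderivative is 2 z + \frac{\log{\left(z^{2} + 3 \right)}}{3} - \frac{4 \sqrt{3} \operatorname{atan}{\left(\frac{\sqrt{3} z}{3} \right)}}{3} + C.
The condition gives C = - \frac{2 \sqrt{3} \pi}{9} + \frac{\log{\left(4 \right)}}{3} + 2 - (- \frac{2 \sqrt{3} \pi}{9} + \frac{\log{\left(4 \right)}}{3} + 2) = 0.
So G(z) = \frac{6 z + \log{\left(z^{2} + 3 \right)} - 4 \sqrt{3} \operatorname{atan}{\left(\frac{\sqrt{3} z}{3} \right)}}{3}.
Check: d/dz[\frac{6 z + \log{\left(z^{2} + 3 \right)} - 4 \sqrt{3} \operatorname{atan}{\left(\frac{\sqrt{3} z}{3} \right)}}{3}] = \frac{6 z^{2} + 2 z + 6}{3 z^{2} + 9}, which equals G'(z).

G(z) = \frac{6 z + \log{\left(z^{2} + 3 \right)} - 4 \sqrt{3} \operatorname{atan}{\left(\frac{\sqrt{3} z}{3} \right)}}{3}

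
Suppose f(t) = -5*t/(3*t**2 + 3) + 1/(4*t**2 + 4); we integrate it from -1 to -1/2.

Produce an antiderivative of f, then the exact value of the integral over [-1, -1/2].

Antiderivative: F(t) = -5*log(t**2 + 1)/6 + atan(t)/4; value = -5*log(5/4)/6 - atan(1/2)/4 + pi/16 + 5*log(2)/6

Integrate term by term and add the pieces.
F(t) = -5*log(t**2 + 1)/6 + atan(t)/4 is an antiderivative of f.
Check: d/dt[-5*log(t**2 + 1)/6 + atan(t)/4] = (3 - 20*t)/(12*t**2 + 12), which equals f(t).
F(-1/2) = -5*log(5/4)/6 - atan(1/2)/4; F(-1) = -5*log(2)/6 - pi/16.
Integral = F(-1/2) - F(-1) = -5*log(5/4)/6 - atan(1/2)/4 + pi/16 + 5*log(2)/6.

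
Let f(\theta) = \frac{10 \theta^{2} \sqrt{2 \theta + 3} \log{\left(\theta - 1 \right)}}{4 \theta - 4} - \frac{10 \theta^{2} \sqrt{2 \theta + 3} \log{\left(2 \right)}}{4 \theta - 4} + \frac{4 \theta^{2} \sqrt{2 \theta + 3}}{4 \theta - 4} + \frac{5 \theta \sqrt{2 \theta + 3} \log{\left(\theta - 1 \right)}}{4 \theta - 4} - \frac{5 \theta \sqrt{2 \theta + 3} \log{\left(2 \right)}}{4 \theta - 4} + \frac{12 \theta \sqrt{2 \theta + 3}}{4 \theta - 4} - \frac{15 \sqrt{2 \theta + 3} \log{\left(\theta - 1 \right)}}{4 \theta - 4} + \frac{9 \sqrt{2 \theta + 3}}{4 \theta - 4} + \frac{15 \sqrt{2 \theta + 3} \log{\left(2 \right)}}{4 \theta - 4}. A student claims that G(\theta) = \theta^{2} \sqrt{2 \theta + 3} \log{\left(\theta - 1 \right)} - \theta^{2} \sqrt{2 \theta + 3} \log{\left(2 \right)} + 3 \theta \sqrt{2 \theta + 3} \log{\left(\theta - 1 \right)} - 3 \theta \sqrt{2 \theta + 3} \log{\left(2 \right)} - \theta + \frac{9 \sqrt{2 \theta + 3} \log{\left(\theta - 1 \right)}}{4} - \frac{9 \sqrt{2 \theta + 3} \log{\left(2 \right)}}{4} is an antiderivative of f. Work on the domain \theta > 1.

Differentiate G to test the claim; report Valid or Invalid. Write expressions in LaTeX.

Invalid: d/d\theta[G] - f = -1, which is not 0.

d/d\theta[G] = \frac{20 \theta^{3} \log{\left(\theta - 1 \right)} - 20 \theta^{3} \log{\left(2 \right)} + 8 \theta^{3} + 40 \theta^{2} \log{\left(\theta - 1 \right)} - 40 \theta^{2} \log{\left(2 \right)} + 36 \theta^{2} - 4 \theta \sqrt{2 \theta + 3} - 15 \theta \log{\left(\theta - 1 \right)} + 15 \theta \log{\left(2 \right)} + 54 \theta + 4 \sqrt{2 \theta + 3} - 45 \log{\left(\theta - 1 \right)} + 27 + 45 \log{\left(2 \right)}}{4 \theta \sqrt{2 \theta + 3} - 4 \sqrt{2 \theta + 3}}
d/d\theta[G] - f(\theta) = -1 != 0.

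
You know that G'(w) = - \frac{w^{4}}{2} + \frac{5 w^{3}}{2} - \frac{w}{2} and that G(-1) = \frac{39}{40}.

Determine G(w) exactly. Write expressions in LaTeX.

G(w) = \frac{- 4 w^{5} + 25 w^{4} - 10 w^{2} + 20}{40}

Integrate term by term and add the pieces.
A general antiderivative is - \frac{w^{5}}{10} + \frac{5 w^{4}}{8} - \frac{w^{2}}{4} + C.
The condition gives C = \frac{39}{40} - (\frac{19}{40}) = \frac{1}{2}.
So G(w) = \frac{- 4 w^{5} + 25 w^{4} - 10 w^{2} + 20}{40}.
Check: d/dw[\frac{- 4 w^{5} + 25 w^{4} - 10 w^{2} + 20}{40}] = - \frac{w^{4}}{2} + \frac{5 w^{3}}{2} - \frac{w}{2} = G'(w).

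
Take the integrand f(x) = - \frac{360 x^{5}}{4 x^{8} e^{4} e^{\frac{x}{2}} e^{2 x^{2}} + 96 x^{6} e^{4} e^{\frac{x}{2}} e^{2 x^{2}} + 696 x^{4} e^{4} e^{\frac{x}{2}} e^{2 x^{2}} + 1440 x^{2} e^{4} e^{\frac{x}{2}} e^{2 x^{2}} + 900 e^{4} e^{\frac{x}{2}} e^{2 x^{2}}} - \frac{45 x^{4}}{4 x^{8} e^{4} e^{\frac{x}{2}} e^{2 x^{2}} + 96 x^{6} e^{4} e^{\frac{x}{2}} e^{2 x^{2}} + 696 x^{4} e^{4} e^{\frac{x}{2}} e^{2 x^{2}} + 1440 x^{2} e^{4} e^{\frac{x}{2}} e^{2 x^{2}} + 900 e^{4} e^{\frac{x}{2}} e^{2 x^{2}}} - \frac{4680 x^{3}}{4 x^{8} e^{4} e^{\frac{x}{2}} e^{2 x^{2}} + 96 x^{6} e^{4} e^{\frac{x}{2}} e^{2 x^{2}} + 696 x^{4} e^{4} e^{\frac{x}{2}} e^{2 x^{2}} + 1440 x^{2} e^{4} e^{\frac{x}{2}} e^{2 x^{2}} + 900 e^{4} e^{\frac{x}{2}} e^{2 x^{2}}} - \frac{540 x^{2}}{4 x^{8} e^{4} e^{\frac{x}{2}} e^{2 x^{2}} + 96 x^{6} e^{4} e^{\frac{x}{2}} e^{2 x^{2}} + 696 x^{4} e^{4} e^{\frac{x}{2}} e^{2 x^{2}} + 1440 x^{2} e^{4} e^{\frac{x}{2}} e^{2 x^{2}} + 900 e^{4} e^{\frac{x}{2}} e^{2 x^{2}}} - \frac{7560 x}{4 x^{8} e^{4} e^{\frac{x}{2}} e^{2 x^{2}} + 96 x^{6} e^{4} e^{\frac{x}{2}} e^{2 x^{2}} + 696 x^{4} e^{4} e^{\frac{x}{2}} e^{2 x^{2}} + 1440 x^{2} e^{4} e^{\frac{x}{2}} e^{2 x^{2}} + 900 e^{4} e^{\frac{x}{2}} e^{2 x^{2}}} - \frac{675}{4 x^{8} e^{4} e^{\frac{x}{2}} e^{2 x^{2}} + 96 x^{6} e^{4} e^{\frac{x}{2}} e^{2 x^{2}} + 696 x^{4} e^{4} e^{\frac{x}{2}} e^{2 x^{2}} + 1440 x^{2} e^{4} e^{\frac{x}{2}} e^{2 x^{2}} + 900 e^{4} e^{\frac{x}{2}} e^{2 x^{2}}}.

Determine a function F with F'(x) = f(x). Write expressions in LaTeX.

f has the shape u'v + uv' for u = \frac{15}{2 \left(\frac{x^{4}}{3} + 4 x^{2} + 5\right)} and v = e^{- 2 x^{2} - \frac{x}{2} - 4} — it is the derivative of the product u*v.
Check: d/dx[\frac{15}{\frac{2 x^{4} e^{4} e^{\frac{x}{2}} e^{2 x^{2}}}{3} + 8 x^{2} e^{4} e^{\frac{x}{2}} e^{2 x^{2}} + 10 e^{4} e^{\frac{x}{2}} e^{2 x^{2}}}] = \frac{- 360 x^{5} - 45 x^{4} - 4680 x^{3} - 540 x^{2} - 7560 x - 675}{4 x^{8} e^{4} e^{\frac{x}{2}} e^{2 x^{2}} + 96 x^{6} e^{4} e^{\frac{x}{2}} e^{2 x^{2}} + 696 x^{4} e^{4} e^{\frac{x}{2}} e^{2 x^{2}} + 1440 x^{2} e^{4} e^{\frac{x}{2}} e^{2 x^{2}} + 900 e^{4} e^{\frac{x}{2}} e^{2 x^{2}}}, which equals f(x).

An antiderivative is F(x) = \frac{15}{\frac{2 x^{4} e^{4} e^{\frac{x}{2}} e^{2 x^{2}}}{3} + 8 x^{2} e^{4} e^{\frac{x}{2}} e^{2 x^{2}} + 10 e^{4} e^{\frac{x}{2}} e^{2 x^{2}}}.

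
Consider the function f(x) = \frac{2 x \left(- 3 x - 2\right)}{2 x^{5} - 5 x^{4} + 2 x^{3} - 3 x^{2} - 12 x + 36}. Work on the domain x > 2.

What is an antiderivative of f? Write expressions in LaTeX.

An antiderivative is F(x) = - \frac{4 \log{\left(x - 2 \right)}}{343} - \frac{20 \log{\left(x + \frac{3}{2} \right)}}{343} + \frac{12 \log{\left(x^{2} + 3 \right)}}{343} + \frac{202 \sqrt{3} \operatorname{atan}{\left(\frac{\sqrt{3} x}{3} \right)}}{1029} + \frac{32}{49 x - 98}.

Factor the denominator (\left(x - 2\right)^{2} \left(2 x + 3\right) \left(x^{2} + 3\right)) and decompose: f = \frac{2 \left(12 x + 101\right)}{343 \left(x^{2} + 3\right)} - \frac{40}{343 \left(2 x + 3\right)} - \frac{4}{343 \left(x - 2\right)} - \frac{32}{49 \left(x - 2\right)^{2}}; each piece integrates to a log, atan, or power term.
Check: d/dx[- \frac{4 \log{\left(x - 2 \right)}}{343} - \frac{20 \log{\left(x + \frac{3}{2} \right)}}{343} + \frac{12 \log{\left(x^{2} + 3 \right)}}{343} + \frac{202 \sqrt{3} \operatorname{atan}{\left(\frac{\sqrt{3} x}{3} \right)}}{1029} + \frac{32}{49 x - 98}] = \frac{- 6 x^{2} - 4 x}{2 x^{5} - 5 x^{4} + 2 x^{3} - 3 x^{2} - 12 x + 36}, which equals f(x).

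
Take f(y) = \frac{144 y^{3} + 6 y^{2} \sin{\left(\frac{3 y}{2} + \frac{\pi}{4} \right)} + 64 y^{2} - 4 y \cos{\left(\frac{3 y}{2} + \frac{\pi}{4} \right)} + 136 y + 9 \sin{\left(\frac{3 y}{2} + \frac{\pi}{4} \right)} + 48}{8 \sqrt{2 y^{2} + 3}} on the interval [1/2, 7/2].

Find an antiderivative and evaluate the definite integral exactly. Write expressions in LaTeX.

Antiderivative: F(y) = 3 y^{2} \sqrt{2 y^{2} + 3} + 2 y \sqrt{2 y^{2} + 3} - \frac{\sqrt{2 y^{2} + 3} \cos{\left(\frac{3 y}{2} + \frac{\pi}{4} \right)}}{4} - \frac{\sqrt{2 y^{2} + 3}}{2}; value = - \frac{5 \sqrt{14}}{8} - \frac{\sqrt{110} \cos{\left(\frac{\pi}{4} + \frac{21}{4} \right)}}{8} + \frac{\sqrt{14} \cos{\left(\frac{3}{4} + \frac{\pi}{4} \right)}}{8} + \frac{173 \sqrt{110}}{8}

Recognize the product-rule pattern: f = u'v + uv' with u = \sqrt{2 y^{2} + 3}, v = 3 y^{2} + 2 y - \frac{\cos{\left(\frac{3 y}{2} + \frac{\pi}{4} \right)}}{4} - \frac{1}{2}, so integration by parts undoes it.
F(y) = 3 y^{2} \sqrt{2 y^{2} + 3} + 2 y \sqrt{2 y^{2} + 3} - \frac{\sqrt{2 y^{2} + 3} \cos{\left(\frac{3 y}{2} + \frac{\pi}{4} \right)}}{4} - \frac{\sqrt{2 y^{2} + 3}}{2} is an antiderivative of f.
Check: d/dy[3 y^{2} \sqrt{2 y^{2} + 3} + 2 y \sqrt{2 y^{2} + 3} - \frac{\sqrt{2 y^{2} + 3} \cos{\left(\frac{3 y}{2} + \frac{\pi}{4} \right)}}{4} - \frac{\sqrt{2 y^{2} + 3}}{2}] = \frac{144 y^{3} + 6 y^{2} \sin{\left(\frac{3 y}{2} + \frac{\pi}{4} \right)} + 64 y^{2} - 4 y \cos{\left(\frac{3 y}{2} + \frac{\pi}{4} \right)} + 136 y + 9 \sin{\left(\frac{3 y}{2} + \frac{\pi}{4} \right)} + 48}{8 \sqrt{2 y^{2} + 3}} = f(y).
F(7/2) = - \frac{\sqrt{110} \cos{\left(\frac{\pi}{4} + \frac{21}{4} \right)}}{8} + \frac{173 \sqrt{110}}{8}; F(1/2) = - \frac{\sqrt{14} \cos{\left(\frac{3}{4} + \frac{\pi}{4} \right)}}{8} + \frac{5 \sqrt{14}}{8}.
Integral = F(7/2) - F(1/2) = - \frac{5 \sqrt{14}}{8} - \frac{\sqrt{110} \cos{\left(\frac{\pi}{4} + \frac{21}{4} \right)}}{8} + \frac{\sqrt{14} \cos{\left(\frac{3}{4} + \frac{\pi}{4} \right)}}{8} + \frac{173 \sqrt{110}}{8}.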